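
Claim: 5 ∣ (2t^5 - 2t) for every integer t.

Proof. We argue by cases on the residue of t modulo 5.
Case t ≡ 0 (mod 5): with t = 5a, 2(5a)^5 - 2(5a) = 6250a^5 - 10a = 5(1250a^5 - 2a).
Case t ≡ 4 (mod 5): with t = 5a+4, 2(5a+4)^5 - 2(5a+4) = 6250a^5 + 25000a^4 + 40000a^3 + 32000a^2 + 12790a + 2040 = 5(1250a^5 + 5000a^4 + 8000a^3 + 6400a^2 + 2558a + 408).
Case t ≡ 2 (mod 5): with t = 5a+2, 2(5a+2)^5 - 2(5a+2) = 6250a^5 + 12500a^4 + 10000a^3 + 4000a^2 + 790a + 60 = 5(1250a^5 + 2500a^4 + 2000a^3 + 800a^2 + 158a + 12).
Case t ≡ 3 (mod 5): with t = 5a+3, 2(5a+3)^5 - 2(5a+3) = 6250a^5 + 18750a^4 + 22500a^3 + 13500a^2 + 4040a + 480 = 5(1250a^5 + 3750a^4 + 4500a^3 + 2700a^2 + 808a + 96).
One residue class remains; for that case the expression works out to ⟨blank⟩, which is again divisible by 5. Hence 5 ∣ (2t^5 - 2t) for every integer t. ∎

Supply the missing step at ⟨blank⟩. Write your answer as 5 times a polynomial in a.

Only t ≡ 1 (mod 5) is unaccounted for. Put t = 5a+1:
2(5a+1)^5 - 2(5a+1) expands to 6250a^5 + 6250a^4 + 2500a^3 + 500a^2 + 40a,
and factoring out 5 leaves 5(1250a^5 + 1250a^4 + 500a^3 + 100a^2 + 8a).

5(1250a^5 + 1250a^4 + 500a^3 + 100a^2 + 8a)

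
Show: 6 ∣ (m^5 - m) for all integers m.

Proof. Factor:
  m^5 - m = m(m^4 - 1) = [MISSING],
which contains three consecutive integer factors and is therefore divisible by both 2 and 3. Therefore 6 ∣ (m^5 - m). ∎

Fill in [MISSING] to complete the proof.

(m - 1)m(m + 1)(m^2 + 1)

m^4 - 1 = (m^2 - 1)(m^2 + 1), and m^2 - 1 = (m-1)(m+1).
So m(m^4 - 1) = (m - 1)m(m + 1)(m^2 + 1).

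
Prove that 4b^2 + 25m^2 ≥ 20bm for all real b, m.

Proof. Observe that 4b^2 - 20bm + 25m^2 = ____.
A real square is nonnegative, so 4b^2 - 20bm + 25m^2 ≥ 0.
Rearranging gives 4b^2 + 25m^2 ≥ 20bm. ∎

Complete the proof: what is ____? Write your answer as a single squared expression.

(2b - 5m)^2

4b^2 - 20bm + 25m^2 is a perfect-square trinomial: the outer terms are (2b)^2 and (5m)^2, and the cross term is -2·2b·5m.
So 4b^2 - 20bm + 25m^2 = (2b - 5m)^2 ≥ 0.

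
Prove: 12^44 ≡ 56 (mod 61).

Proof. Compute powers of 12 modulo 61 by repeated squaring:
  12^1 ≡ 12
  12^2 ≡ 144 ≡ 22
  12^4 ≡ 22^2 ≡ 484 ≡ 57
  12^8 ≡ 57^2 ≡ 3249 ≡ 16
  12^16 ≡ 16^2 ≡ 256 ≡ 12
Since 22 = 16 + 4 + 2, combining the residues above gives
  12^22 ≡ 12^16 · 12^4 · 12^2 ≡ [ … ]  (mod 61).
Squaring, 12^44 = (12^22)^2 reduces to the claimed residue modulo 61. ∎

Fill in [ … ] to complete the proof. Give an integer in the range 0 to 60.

42

12^16 · 12^4 · 12^2 ≡ 12 · 57 · 22 = 15048.
15048 mod 61 = 42, so 12^22 ≡ 42 (mod 61).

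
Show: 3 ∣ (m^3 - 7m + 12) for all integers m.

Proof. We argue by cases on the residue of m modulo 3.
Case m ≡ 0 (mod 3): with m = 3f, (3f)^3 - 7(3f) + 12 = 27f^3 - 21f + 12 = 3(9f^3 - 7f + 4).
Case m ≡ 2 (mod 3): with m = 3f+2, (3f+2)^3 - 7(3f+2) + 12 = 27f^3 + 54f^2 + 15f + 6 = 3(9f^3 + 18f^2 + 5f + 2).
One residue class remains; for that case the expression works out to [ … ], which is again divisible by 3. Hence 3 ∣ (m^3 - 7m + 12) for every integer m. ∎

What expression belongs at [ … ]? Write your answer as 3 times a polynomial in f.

The residues treated are {0, 2}, so the missing case is m ≡ 1 (mod 3); write m = 3f+1.
Then (3f+1)^3 - 7(3f+1) + 12 = 27f^3 + 27f^2 - 12f + 6 = 3(9f^3 + 9f^2 - 4f + 2).

3(9f^3 + 9f^2 - 4f + 2)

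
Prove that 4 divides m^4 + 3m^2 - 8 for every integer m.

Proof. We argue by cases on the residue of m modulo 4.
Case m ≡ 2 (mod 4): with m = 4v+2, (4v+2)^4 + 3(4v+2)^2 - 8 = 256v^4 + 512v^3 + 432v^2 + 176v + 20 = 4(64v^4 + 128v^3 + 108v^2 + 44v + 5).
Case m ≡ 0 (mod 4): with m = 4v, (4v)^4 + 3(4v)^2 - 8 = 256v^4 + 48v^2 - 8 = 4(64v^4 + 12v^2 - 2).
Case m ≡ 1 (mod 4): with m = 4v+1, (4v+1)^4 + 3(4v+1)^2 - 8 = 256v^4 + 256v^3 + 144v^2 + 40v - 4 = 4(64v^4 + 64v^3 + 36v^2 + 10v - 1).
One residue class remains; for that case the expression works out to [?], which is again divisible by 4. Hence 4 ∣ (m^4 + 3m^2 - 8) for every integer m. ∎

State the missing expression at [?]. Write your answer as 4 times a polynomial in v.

4(64v^4 + 192v^3 + 228v^2 + 126v + 25)

The residues treated are {2, 0, 1}, so the missing case is m ≡ 3 (mod 4); write m = 4v+3.
Then (4v+3)^4 + 3(4v+3)^2 - 8 = 256v^4 + 768v^3 + 912v^2 + 504v + 100 = 4(64v^4 + 192v^3 + 228v^2 + 126v + 25).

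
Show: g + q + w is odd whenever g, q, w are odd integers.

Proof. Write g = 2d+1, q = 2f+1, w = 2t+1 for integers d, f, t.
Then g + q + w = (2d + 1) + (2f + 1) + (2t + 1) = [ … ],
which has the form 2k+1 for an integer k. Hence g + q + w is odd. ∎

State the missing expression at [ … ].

(2d + 1) + (2f + 1) + (2t + 1) = 2d + 2f + 2t + 3
= 2(d + f + t + 1) + 1.
Since d + f + t + 1 is an integer, the sum is of the form 2k+1 for an integer k.

2(d + f + t + 1) + 1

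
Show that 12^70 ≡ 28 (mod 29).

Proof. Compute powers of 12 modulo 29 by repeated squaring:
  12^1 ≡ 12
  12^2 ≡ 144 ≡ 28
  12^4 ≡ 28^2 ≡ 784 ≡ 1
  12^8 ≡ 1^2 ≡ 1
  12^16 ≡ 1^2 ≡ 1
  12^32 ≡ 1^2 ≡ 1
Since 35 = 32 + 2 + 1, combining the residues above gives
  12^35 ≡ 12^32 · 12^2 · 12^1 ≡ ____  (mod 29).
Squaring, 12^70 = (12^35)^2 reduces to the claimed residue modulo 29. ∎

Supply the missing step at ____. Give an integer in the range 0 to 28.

12^32 · 12^2 · 12^1 ≡ 1 · 28 · 12 = 336.
336 mod 29 = 17, so 12^35 ≡ 17 (mod 29).

17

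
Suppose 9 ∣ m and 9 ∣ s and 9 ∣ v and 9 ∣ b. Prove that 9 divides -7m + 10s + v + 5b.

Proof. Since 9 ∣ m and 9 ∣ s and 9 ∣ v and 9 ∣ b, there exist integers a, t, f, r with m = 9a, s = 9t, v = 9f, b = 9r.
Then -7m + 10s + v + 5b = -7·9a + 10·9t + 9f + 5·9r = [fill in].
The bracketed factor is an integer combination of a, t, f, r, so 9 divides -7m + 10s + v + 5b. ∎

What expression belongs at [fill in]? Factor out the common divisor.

Each term has a factor of 9: -7·9a + 10·9t + 9f + 5·9r = 9·(-7a + f + 5r + 10t).
Since -7a + f + 5r + 10t is an integer, 9 ∣ (-7m + 10s + v + 5b).

9(-7a + f + 5r + 10t)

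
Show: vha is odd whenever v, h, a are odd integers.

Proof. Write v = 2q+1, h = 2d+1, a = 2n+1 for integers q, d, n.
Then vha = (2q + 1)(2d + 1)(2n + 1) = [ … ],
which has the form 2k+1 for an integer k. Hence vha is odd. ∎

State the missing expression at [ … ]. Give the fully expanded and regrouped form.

(2q + 1)(2d + 1)(2n + 1) = 8dnq + 4dn + 4dq + 2d + 4nq + 2n + 2q + 1
= 2(4dnq + 2dn + 2dq + d + 2nq + n + q) + 1.
Since 4dnq + 2dn + 2dq + d + 2nq + n + q is an integer, the product is of the form 2k+1 for an integer k.

2(4dnq + 2dn + 2dq + d + 2nq + n + q) + 1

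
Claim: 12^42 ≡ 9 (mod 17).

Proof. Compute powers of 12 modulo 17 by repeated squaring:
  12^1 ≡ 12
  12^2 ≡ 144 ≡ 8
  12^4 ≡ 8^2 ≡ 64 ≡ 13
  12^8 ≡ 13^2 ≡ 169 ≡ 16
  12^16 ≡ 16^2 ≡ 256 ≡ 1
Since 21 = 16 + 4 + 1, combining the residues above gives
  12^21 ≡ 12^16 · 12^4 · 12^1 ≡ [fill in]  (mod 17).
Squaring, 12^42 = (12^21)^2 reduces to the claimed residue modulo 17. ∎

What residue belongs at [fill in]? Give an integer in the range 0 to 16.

Multiply the listed residues: 1 · 13 · 12 = 13 → 156.
Reducing modulo 17: 156 = 9·17 + 3, so 12^21 ≡ 3.

3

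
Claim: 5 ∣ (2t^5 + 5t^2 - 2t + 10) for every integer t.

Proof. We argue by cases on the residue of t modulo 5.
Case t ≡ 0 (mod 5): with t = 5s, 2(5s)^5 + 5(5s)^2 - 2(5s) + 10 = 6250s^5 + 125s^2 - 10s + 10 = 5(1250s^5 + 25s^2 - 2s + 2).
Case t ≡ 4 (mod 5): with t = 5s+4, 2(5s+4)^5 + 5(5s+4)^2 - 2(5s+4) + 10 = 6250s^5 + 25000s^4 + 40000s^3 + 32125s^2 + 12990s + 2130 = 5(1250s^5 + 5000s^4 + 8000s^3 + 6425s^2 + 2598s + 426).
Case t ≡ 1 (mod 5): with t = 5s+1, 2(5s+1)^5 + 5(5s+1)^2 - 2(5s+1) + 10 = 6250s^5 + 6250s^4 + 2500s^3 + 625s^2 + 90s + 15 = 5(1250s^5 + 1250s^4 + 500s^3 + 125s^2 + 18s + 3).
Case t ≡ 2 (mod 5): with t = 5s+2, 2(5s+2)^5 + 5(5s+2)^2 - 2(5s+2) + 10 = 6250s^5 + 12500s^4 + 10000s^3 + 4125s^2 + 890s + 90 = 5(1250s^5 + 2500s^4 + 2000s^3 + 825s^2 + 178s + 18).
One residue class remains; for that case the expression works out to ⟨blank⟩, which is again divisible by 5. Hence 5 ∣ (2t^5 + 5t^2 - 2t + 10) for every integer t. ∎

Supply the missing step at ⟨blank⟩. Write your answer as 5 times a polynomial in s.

The residues treated are {0, 4, 1, 2}, so the missing case is t ≡ 3 (mod 5); write t = 5s+3.
Then 2(5s+3)^5 + 5(5s+3)^2 - 2(5s+3) + 10 = 6250s^5 + 18750s^4 + 22500s^3 + 13625s^2 + 4190s + 535 = 5(1250s^5 + 3750s^4 + 4500s^3 + 2725s^2 + 838s + 107).

5(1250s^5 + 3750s^4 + 4500s^3 + 2725s^2 + 838s + 107)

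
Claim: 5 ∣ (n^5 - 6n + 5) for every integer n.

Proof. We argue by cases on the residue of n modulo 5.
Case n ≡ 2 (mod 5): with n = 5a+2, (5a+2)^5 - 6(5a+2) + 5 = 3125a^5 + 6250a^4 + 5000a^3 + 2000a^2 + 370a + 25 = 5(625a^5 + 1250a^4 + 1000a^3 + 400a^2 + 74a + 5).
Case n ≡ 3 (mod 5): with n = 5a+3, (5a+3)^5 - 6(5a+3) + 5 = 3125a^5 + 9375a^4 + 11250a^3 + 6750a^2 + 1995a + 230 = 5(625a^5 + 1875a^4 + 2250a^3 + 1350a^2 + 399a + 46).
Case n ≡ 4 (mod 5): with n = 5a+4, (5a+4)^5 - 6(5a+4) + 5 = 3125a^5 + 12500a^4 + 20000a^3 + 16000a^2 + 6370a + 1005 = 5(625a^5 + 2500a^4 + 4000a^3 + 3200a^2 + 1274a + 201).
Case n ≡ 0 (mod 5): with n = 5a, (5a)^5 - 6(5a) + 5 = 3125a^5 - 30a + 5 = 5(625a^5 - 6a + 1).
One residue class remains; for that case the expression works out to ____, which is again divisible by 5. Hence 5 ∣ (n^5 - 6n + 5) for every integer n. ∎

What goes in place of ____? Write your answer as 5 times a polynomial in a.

5(625a^5 + 625a^4 + 250a^3 + 50a^2 - a)

Only n ≡ 1 (mod 5) is unaccounted for. Put n = 5a+1:
(5a+1)^5 - 6(5a+1) + 5 expands to 3125a^5 + 3125a^4 + 1250a^3 + 250a^2 - 5a,
and factoring out 5 leaves 5(625a^5 + 625a^4 + 250a^3 + 50a^2 - a).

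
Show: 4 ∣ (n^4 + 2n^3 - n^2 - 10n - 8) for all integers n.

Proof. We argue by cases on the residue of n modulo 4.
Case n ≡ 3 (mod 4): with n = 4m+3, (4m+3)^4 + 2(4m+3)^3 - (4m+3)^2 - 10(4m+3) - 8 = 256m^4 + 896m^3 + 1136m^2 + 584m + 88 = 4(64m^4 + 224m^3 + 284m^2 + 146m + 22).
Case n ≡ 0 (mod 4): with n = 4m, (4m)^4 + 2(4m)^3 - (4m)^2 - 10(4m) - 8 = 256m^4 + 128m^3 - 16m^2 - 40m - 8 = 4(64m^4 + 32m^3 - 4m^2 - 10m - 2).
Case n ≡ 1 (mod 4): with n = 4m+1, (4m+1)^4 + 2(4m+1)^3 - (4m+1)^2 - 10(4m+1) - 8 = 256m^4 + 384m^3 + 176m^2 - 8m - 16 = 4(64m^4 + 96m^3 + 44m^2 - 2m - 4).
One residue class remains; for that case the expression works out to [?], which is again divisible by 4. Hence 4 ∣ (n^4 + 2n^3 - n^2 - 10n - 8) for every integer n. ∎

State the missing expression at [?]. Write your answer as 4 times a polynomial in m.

The residues treated are {3, 0, 1}, so the missing case is n ≡ 2 (mod 4); write n = 4m+2.
Then (4m+2)^4 + 2(4m+2)^3 - (4m+2)^2 - 10(4m+2) - 8 = 256m^4 + 640m^3 + 560m^2 + 168m = 4(64m^4 + 160m^3 + 140m^2 + 42m).

4(64m^4 + 160m^3 + 140m^2 + 42m)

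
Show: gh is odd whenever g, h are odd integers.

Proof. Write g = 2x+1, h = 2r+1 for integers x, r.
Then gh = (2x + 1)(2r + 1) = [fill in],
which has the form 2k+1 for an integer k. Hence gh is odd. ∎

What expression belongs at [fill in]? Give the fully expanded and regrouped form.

(2x + 1)(2r + 1) = 4rx + 2r + 2x + 1
= 2(2rx + r + x) + 1.
Since 2rx + r + x is an integer, the product is of the form 2k+1 for an integer k.

2(2rx + r + x) + 1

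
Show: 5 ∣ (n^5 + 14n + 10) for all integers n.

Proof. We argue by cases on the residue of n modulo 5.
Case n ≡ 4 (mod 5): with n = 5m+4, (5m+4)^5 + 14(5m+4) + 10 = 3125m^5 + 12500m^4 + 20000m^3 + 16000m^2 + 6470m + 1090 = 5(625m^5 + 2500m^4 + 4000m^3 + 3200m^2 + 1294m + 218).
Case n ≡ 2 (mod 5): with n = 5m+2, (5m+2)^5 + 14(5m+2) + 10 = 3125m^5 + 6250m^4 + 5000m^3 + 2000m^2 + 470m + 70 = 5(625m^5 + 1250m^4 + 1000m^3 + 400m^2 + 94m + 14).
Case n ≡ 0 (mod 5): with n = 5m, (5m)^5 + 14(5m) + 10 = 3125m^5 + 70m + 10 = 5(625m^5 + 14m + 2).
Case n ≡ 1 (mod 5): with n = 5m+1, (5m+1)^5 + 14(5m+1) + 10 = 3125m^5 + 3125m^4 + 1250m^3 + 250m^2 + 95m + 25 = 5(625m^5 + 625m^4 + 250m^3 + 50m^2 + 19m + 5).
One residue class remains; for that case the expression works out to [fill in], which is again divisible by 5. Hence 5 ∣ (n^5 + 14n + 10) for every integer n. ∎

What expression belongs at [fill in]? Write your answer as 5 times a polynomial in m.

The residues treated are {4, 2, 0, 1}, so the missing case is n ≡ 3 (mod 5); write n = 5m+3.
Then (5m+3)^5 + 14(5m+3) + 10 = 3125m^5 + 9375m^4 + 11250m^3 + 6750m^2 + 2095m + 295 = 5(625m^5 + 1875m^4 + 2250m^3 + 1350m^2 + 419m + 59).

5(625m^5 + 1875m^4 + 2250m^3 + 1350m^2 + 419m + 59)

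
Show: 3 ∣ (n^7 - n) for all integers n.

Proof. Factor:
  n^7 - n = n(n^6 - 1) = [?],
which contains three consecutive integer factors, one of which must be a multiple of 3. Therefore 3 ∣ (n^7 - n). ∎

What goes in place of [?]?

(n - 1)n(n + 1)(n^4 + n^2 + 1)

n^6 - 1 = (n^2 - 1)(n^4 + n^2 + 1), and n^2 - 1 = (n-1)(n+1).
So n(n^6 - 1) = (n - 1)n(n + 1)(n^4 + n^2 + 1).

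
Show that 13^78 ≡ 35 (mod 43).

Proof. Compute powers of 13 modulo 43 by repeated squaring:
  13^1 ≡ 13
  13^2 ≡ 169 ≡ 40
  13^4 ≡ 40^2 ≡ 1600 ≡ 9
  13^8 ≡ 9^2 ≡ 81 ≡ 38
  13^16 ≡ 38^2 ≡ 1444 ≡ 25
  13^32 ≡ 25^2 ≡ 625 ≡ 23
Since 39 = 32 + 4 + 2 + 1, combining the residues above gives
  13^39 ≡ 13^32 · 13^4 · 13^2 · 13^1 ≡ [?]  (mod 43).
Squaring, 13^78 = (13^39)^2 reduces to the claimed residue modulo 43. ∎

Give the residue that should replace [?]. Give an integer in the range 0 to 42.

Multiply the listed residues: 23 · 9 · 40 · 13 = 207 → 8280 → 107640.
Reducing modulo 43: 107640 = 2503·43 + 11, so 13^39 ≡ 11.

11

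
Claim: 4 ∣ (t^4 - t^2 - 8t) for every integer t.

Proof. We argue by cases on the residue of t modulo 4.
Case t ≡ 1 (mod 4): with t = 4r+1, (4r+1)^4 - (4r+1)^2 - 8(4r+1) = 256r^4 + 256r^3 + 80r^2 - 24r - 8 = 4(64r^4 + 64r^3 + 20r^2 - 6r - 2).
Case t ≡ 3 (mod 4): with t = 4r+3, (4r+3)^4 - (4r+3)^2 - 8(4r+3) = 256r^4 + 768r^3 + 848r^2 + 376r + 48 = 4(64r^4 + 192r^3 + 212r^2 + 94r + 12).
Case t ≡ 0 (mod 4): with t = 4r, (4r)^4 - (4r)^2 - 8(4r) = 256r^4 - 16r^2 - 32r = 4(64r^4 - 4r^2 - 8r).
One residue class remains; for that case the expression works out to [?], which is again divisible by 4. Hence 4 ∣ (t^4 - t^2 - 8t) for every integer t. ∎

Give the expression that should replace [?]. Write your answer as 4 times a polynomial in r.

Only t ≡ 2 (mod 4) is unaccounted for. Put t = 4r+2:
(4r+2)^4 - (4r+2)^2 - 8(4r+2) expands to 256r^4 + 512r^3 + 368r^2 + 80r - 4,
and factoring out 4 leaves 4(64r^4 + 128r^3 + 92r^2 + 20r - 1).

4(64r^4 + 128r^3 + 92r^2 + 20r - 1)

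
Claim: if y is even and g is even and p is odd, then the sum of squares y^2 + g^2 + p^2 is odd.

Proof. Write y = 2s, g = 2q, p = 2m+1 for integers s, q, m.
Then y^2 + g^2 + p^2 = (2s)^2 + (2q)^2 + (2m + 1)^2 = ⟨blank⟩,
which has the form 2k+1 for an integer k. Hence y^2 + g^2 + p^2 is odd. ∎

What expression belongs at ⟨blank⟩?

(2s)^2 + (2q)^2 + (2m + 1)^2 = 4m^2 + 4m + 4q^2 + 4s^2 + 1
= 2(2m^2 + 2m + 2q^2 + 2s^2) + 1.
Since 2m^2 + 2m + 2q^2 + 2s^2 is an integer, the sum of squares is of the form 2k+1 for an integer k.

2(2m^2 + 2m + 2q^2 + 2s^2) + 1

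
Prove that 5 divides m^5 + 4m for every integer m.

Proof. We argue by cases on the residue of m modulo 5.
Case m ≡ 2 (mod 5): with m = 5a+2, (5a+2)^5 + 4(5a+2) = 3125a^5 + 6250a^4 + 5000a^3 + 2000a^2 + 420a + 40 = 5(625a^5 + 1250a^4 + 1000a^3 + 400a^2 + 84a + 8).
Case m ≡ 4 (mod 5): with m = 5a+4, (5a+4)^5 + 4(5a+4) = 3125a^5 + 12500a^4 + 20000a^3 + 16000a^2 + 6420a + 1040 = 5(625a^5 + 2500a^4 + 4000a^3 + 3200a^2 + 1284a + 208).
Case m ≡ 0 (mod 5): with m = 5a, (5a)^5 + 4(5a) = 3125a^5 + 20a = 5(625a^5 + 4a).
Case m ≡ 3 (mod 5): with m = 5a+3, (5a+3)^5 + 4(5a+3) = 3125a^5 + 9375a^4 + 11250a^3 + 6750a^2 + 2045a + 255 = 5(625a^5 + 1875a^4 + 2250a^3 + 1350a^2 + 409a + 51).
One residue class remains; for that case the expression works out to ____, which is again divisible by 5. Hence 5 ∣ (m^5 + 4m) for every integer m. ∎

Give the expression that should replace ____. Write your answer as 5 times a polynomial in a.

5(625a^5 + 625a^4 + 250a^3 + 50a^2 + 9a + 1)

The residues treated are {2, 4, 0, 3}, so the missing case is m ≡ 1 (mod 5); write m = 5a+1.
Then (5a+1)^5 + 4(5a+1) = 3125a^5 + 3125a^4 + 1250a^3 + 250a^2 + 45a + 5 = 5(625a^5 + 625a^4 + 250a^3 + 50a^2 + 9a + 1).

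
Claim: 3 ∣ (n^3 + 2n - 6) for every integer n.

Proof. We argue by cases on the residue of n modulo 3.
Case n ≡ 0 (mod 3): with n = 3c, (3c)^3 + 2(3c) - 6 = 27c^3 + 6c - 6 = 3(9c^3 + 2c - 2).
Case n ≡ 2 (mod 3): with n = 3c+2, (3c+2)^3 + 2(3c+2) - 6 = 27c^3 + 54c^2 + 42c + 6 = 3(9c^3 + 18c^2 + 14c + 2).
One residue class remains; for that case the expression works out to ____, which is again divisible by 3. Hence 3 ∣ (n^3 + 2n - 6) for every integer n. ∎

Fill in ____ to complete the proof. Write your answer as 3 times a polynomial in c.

Only n ≡ 1 (mod 3) is unaccounted for. Put n = 3c+1:
(3c+1)^3 + 2(3c+1) - 6 expands to 27c^3 + 27c^2 + 15c - 3,
and factoring out 3 leaves 3(9c^3 + 9c^2 + 5c - 1).

3(9c^3 + 9c^2 + 5c - 1)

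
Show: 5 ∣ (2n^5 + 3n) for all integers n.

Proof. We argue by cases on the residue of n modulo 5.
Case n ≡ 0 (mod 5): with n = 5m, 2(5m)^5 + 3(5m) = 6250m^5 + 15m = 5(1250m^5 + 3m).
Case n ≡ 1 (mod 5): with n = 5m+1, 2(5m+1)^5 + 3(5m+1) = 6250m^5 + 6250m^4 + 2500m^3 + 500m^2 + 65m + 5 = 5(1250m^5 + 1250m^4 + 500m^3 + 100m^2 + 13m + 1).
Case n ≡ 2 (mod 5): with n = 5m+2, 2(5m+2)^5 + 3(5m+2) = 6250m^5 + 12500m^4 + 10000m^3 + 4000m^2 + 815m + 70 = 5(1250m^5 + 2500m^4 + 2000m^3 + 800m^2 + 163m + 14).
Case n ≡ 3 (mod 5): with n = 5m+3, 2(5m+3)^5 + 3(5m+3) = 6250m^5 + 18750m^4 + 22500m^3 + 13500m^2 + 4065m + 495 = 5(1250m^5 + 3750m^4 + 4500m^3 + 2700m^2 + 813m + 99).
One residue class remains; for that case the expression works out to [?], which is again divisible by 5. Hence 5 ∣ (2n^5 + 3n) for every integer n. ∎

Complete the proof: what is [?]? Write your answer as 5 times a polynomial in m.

5(1250m^5 + 5000m^4 + 8000m^3 + 6400m^2 + 2563m + 412)

The residues treated are {0, 1, 2, 3}, so the missing case is n ≡ 4 (mod 5); write n = 5m+4.
Then 2(5m+4)^5 + 3(5m+4) = 6250m^5 + 25000m^4 + 40000m^3 + 32000m^2 + 12815m + 2060 = 5(1250m^5 + 5000m^4 + 8000m^3 + 6400m^2 + 2563m + 412).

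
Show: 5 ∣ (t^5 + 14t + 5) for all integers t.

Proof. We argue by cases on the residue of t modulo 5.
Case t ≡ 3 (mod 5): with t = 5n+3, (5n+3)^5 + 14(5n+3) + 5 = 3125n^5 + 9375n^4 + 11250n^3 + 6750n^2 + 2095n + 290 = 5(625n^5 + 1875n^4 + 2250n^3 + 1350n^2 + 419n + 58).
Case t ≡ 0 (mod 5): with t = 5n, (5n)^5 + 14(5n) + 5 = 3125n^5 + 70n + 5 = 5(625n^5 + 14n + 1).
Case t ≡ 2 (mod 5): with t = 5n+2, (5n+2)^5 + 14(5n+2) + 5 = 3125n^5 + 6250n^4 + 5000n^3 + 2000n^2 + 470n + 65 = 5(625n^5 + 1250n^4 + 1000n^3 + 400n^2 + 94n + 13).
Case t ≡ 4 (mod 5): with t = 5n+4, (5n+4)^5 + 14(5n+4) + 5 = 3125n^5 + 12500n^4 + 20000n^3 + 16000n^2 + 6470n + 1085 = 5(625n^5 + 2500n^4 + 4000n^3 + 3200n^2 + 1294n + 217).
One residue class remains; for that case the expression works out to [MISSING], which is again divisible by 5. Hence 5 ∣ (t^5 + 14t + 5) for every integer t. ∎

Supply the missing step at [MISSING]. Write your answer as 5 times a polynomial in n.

5(625n^5 + 625n^4 + 250n^3 + 50n^2 + 19n + 4)

Only t ≡ 1 (mod 5) is unaccounted for. Put t = 5n+1:
(5n+1)^5 + 14(5n+1) + 5 expands to 3125n^5 + 3125n^4 + 1250n^3 + 250n^2 + 95n + 20,
and factoring out 5 leaves 5(625n^5 + 625n^4 + 250n^3 + 50n^2 + 19n + 4).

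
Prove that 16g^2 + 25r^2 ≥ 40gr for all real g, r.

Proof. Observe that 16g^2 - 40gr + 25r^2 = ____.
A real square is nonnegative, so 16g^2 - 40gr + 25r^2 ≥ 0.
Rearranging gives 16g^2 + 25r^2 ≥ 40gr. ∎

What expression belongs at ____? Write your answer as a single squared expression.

The leading and trailing coefficients are 4^2 and 5^2, and 40 = 2·4·5, so the trinomial is (4g - 5r)^2.
Hence 16g^2 - 40gr + 25r^2 ≥ 0.

(4g - 5r)^2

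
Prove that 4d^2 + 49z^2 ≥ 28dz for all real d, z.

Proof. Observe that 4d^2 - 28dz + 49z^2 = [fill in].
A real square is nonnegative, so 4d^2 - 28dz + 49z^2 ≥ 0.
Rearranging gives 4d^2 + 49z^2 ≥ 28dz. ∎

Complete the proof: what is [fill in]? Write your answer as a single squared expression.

4d^2 - 28dz + 49z^2 is a perfect-square trinomial: the outer terms are (2d)^2 and (7z)^2, and the cross term is -2·2d·7z.
So 4d^2 - 28dz + 49z^2 = (2d - 7z)^2 ≥ 0.

(2d - 7z)^2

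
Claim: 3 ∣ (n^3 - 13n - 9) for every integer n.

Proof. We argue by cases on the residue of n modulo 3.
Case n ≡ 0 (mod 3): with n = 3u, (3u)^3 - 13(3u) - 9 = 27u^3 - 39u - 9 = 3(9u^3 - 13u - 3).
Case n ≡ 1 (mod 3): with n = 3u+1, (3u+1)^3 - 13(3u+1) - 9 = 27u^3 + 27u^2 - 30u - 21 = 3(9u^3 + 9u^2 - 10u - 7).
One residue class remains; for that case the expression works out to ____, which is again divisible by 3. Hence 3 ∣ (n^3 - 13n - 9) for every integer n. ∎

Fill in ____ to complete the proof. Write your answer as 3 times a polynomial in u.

The residues treated are {0, 1}, so the missing case is n ≡ 2 (mod 3); write n = 3u+2.
Then (3u+2)^3 - 13(3u+2) - 9 = 27u^3 + 54u^2 - 3u - 27 = 3(9u^3 + 18u^2 - u - 9).

3(9u^3 + 18u^2 - u - 9)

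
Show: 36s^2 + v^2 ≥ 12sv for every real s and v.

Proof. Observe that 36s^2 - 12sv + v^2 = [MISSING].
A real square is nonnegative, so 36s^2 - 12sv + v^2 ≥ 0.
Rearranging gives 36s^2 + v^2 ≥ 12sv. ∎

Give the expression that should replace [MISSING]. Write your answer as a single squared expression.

(6s - v)^2

36s^2 - 12sv + v^2 is a perfect-square trinomial: the outer terms are (6s)^2 and (v)^2, and the cross term is -2·6s·v.
So 36s^2 - 12sv + v^2 = (6s - v)^2 ≥ 0.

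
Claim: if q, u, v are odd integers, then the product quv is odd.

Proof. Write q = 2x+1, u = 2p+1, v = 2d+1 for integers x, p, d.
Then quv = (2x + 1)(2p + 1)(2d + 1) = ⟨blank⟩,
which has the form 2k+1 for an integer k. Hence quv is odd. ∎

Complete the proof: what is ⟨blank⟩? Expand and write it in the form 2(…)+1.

Expanding: (2x + 1)(2p + 1)(2d + 1) = 8dpx + 4dp + 4dx + 2d + 4px + 2p + 2x + 1.
Every term except the constant is even, so this is 2(4dpx + 2dp + 2dx + d + 2px + p + x) + 1,
and 4dpx + 2dp + 2dx + d + 2px + p + x ∈ ℤ gives the required form.

2(4dpx + 2dp + 2dx + d + 2px + p + x) + 1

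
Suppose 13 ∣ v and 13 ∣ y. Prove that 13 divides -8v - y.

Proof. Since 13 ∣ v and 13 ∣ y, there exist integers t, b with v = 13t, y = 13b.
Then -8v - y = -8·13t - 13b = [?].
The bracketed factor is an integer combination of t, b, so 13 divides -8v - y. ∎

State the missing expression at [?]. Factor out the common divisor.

13(-b - 8t)

Each term has a factor of 13: -8·13t - 13b = 13·(-b - 8t).
Since -b - 8t is an integer, 13 ∣ (-8v - y).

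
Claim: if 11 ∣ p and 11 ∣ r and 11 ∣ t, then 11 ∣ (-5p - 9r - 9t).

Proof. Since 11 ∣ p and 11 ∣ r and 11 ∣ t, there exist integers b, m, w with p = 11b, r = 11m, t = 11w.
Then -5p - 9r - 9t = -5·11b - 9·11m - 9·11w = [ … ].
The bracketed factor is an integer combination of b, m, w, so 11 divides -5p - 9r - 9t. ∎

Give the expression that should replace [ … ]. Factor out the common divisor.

11(-5b - 9m - 9w)

Each term has a factor of 11: -5·11b - 9·11m - 9·11w = 11·(-5b - 9m - 9w).
Since -5b - 9m - 9w is an integer, 11 ∣ (-5p - 9r - 9t).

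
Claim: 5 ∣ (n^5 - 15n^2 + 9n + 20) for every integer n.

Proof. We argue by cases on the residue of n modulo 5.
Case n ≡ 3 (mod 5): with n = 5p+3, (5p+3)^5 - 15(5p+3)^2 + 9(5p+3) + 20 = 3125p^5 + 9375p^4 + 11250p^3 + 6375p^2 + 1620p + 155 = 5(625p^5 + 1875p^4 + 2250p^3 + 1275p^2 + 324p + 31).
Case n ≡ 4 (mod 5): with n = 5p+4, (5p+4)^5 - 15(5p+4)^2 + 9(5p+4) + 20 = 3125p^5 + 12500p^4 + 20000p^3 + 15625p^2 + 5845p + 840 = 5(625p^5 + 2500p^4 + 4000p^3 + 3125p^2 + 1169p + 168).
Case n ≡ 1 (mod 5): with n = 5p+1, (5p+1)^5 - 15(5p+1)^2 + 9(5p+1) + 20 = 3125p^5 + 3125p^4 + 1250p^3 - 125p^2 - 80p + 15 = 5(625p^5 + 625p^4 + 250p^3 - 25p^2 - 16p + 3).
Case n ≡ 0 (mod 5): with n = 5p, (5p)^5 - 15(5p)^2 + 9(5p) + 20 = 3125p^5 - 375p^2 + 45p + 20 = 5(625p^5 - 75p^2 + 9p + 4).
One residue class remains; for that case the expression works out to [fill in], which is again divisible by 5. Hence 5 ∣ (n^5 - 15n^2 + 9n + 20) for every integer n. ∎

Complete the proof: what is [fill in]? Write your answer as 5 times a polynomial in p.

5(625p^5 + 1250p^4 + 1000p^3 + 325p^2 + 29p + 2)

Only n ≡ 2 (mod 5) is unaccounted for. Put n = 5p+2:
(5p+2)^5 - 15(5p+2)^2 + 9(5p+2) + 20 expands to 3125p^5 + 6250p^4 + 5000p^3 + 1625p^2 + 145p + 10,
and factoring out 5 leaves 5(625p^5 + 1250p^4 + 1000p^3 + 325p^2 + 29p + 2).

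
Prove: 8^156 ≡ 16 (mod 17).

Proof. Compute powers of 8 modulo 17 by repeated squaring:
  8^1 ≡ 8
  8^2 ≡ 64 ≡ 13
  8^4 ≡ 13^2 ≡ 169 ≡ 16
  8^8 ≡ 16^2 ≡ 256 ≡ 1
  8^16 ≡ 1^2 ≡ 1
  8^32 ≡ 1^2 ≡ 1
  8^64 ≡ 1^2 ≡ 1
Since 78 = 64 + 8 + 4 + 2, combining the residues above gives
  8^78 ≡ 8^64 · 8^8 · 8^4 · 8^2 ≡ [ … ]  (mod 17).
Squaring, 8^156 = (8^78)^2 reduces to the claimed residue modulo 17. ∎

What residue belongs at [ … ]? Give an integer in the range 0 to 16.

4

8^64 · 8^8 · 8^4 · 8^2 ≡ 1 · 1 · 16 · 13 = 208.
208 mod 17 = 4, so 8^78 ≡ 4 (mod 17).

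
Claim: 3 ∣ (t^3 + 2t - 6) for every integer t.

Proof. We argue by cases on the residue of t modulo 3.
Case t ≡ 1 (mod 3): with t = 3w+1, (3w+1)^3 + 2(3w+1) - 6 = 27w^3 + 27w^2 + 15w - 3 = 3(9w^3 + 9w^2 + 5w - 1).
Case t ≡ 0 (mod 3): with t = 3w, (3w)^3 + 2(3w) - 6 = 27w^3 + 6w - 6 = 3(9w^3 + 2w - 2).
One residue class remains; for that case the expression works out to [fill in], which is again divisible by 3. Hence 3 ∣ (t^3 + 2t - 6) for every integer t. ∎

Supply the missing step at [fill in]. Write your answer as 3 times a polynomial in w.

3(9w^3 + 18w^2 + 14w + 2)

The residues treated are {1, 0}, so the missing case is t ≡ 2 (mod 3); write t = 3w+2.
Then (3w+2)^3 + 2(3w+2) - 6 = 27w^3 + 54w^2 + 42w + 6 = 3(9w^3 + 18w^2 + 14w + 2).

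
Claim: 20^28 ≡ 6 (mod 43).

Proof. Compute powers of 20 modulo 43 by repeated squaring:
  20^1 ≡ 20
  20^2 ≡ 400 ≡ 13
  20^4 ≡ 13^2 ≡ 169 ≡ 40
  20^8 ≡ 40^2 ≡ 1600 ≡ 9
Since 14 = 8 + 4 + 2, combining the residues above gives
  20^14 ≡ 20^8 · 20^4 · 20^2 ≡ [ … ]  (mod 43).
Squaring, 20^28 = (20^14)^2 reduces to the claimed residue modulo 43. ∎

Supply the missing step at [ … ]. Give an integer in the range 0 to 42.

Multiply the listed residues: 9 · 40 · 13 = 360 → 4680.
Reducing modulo 43: 4680 = 108·43 + 36, so 20^14 ≡ 36.

36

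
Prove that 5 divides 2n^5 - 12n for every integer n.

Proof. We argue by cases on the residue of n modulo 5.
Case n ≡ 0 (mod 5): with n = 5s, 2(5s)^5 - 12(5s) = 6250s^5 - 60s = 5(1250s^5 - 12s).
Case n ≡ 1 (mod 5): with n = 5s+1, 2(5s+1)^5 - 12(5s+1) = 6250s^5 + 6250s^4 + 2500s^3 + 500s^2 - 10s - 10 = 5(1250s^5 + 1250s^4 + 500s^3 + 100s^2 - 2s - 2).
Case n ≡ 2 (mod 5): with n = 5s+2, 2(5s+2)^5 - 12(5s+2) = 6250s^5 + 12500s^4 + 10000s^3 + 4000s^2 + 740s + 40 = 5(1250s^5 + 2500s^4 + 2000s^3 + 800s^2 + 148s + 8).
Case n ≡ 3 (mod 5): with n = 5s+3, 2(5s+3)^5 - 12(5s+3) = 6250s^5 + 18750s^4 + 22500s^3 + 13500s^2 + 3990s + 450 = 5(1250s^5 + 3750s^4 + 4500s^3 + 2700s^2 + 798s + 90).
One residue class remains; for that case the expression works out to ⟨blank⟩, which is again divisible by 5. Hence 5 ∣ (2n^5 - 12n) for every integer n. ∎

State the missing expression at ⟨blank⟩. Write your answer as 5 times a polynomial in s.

Only n ≡ 4 (mod 5) is unaccounted for. Put n = 5s+4:
2(5s+4)^5 - 12(5s+4) expands to 6250s^5 + 25000s^4 + 40000s^3 + 32000s^2 + 12740s + 2000,
and factoring out 5 leaves 5(1250s^5 + 5000s^4 + 8000s^3 + 6400s^2 + 2548s + 400).

5(1250s^5 + 5000s^4 + 8000s^3 + 6400s^2 + 2548s + 400)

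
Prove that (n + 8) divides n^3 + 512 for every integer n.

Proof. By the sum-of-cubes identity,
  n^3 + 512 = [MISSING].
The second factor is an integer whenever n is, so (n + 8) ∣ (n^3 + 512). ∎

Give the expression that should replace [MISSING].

a^3 + b^3 = (a + b)(a^2 - ab + b^2). With a = n, b = 8:
n^3 + 512 = (n + 8)(n^2 - 8n + 64).

(n + 8)(n^2 - 8n + 64)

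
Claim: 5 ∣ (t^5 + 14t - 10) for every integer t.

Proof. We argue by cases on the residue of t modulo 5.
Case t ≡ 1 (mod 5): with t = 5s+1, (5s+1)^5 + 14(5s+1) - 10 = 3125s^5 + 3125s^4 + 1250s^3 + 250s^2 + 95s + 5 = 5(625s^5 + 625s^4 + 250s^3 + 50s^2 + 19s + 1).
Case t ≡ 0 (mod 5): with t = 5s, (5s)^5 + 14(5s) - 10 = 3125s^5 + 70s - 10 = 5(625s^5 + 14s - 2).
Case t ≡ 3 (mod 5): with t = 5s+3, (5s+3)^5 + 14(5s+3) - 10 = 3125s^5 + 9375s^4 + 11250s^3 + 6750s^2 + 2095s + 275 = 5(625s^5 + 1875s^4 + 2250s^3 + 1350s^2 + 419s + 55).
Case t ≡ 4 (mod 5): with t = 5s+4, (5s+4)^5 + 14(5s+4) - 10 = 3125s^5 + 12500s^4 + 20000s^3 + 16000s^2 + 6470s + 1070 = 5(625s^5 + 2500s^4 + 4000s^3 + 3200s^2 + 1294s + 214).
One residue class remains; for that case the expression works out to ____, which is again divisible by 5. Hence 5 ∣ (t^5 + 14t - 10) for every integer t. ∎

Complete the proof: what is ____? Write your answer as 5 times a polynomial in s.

5(625s^5 + 1250s^4 + 1000s^3 + 400s^2 + 94s + 10)

Only t ≡ 2 (mod 5) is unaccounted for. Put t = 5s+2:
(5s+2)^5 + 14(5s+2) - 10 expands to 3125s^5 + 6250s^4 + 5000s^3 + 2000s^2 + 470s + 50,
and factoring out 5 leaves 5(625s^5 + 1250s^4 + 1000s^3 + 400s^2 + 94s + 10).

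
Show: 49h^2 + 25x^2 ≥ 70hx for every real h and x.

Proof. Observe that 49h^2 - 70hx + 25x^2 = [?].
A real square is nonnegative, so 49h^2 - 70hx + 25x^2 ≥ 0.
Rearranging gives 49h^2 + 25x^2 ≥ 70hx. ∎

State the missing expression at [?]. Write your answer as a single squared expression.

(7h - 5x)^2

The leading and trailing coefficients are 7^2 and 5^2, and 70 = 2·7·5, so the trinomial is (7h - 5x)^2.
Hence 49h^2 - 70hx + 25x^2 ≥ 0.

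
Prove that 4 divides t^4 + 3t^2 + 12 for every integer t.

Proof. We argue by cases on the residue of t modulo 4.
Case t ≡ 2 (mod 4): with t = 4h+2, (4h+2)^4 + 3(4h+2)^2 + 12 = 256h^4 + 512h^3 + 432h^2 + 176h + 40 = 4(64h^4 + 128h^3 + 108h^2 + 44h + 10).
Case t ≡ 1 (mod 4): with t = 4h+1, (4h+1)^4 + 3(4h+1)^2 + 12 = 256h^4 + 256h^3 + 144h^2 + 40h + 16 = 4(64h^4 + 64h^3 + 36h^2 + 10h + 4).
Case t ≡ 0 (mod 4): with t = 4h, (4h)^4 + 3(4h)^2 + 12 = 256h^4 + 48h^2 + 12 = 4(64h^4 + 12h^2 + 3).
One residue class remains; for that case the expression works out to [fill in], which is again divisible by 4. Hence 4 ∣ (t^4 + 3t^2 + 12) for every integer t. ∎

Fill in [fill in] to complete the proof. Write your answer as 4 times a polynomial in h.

The residues treated are {2, 1, 0}, so the missing case is t ≡ 3 (mod 4); write t = 4h+3.
Then (4h+3)^4 + 3(4h+3)^2 + 12 = 256h^4 + 768h^3 + 912h^2 + 504h + 120 = 4(64h^4 + 192h^3 + 228h^2 + 126h + 30).

4(64h^4 + 192h^3 + 228h^2 + 126h + 30)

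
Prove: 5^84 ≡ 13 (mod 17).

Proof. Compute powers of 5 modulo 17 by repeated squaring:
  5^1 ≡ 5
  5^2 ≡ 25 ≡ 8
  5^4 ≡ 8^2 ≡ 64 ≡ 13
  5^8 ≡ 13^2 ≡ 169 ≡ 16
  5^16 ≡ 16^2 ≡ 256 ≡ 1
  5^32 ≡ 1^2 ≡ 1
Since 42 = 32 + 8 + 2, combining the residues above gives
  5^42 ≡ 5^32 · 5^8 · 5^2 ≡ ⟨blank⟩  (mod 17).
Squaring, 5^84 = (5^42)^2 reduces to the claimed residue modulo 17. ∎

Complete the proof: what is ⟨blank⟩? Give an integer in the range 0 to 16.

9

Multiply the listed residues: 1 · 16 · 8 = 16 → 128.
Reducing modulo 17: 128 = 7·17 + 9, so 5^42 ≡ 9.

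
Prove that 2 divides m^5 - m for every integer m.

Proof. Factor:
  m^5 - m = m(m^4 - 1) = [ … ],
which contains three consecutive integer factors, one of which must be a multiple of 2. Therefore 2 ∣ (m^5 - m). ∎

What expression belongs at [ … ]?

(m - 1)m(m + 1)(m^2 + 1)

m^4 - 1 = (m^2 - 1)(m^2 + 1), and m^2 - 1 = (m-1)(m+1).
So m(m^4 - 1) = (m - 1)m(m + 1)(m^2 + 1).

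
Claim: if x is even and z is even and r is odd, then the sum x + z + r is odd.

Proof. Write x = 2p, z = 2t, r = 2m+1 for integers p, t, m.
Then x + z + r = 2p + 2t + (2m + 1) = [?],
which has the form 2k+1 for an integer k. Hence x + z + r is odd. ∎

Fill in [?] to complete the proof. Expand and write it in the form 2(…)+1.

2(m + p + t) + 1

Expanding: 2p + 2t + (2m + 1) = 2m + 2p + 2t + 1.
Every term except the constant is even, so this is 2(m + p + t) + 1,
and m + p + t ∈ ℤ gives the required form.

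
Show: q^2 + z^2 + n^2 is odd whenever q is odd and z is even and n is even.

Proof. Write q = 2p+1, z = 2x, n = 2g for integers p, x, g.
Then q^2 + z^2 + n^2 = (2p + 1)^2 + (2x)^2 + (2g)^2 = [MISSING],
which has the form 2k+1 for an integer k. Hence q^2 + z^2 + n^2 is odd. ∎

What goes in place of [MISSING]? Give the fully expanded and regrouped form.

Expanding: (2p + 1)^2 + (2x)^2 + (2g)^2 = 4g^2 + 4p^2 + 4p + 4x^2 + 1.
Every term except the constant is even, so this is 2(2g^2 + 2p^2 + 2p + 2x^2) + 1,
and 2g^2 + 2p^2 + 2p + 2x^2 ∈ ℤ gives the required form.

2(2g^2 + 2p^2 + 2p + 2x^2) + 1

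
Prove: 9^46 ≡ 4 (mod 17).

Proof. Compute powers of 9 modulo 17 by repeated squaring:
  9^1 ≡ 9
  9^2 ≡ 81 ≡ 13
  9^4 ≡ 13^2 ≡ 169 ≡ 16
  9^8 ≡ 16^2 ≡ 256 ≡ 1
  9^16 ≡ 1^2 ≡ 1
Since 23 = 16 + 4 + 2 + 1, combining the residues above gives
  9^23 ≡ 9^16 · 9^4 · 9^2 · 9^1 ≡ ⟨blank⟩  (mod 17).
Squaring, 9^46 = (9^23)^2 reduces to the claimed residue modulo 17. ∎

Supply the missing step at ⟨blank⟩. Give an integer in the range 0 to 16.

2

Multiply the listed residues: 1 · 16 · 13 · 9 = 16 → 208 → 1872.
Reducing modulo 17: 1872 = 110·17 + 2, so 9^23 ≡ 2.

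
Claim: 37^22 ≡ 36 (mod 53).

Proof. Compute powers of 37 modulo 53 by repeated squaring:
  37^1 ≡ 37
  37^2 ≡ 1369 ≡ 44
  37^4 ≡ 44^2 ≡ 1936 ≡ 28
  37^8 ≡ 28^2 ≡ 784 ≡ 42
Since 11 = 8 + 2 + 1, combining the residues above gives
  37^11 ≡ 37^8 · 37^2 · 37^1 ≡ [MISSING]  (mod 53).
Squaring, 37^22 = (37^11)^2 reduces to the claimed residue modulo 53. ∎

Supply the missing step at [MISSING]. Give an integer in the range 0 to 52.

Multiply the listed residues: 42 · 44 · 37 = 1848 → 68376.
Reducing modulo 53: 68376 = 1290·53 + 6, so 37^11 ≡ 6.

6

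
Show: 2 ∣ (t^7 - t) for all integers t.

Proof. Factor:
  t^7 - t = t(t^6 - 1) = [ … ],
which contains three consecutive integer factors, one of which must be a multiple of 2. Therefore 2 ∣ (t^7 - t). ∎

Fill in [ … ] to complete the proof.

(t - 1)t(t + 1)(t^4 + t^2 + 1)

t^6 - 1 = (t^2 - 1)(t^4 + t^2 + 1), and t^2 - 1 = (t-1)(t+1).
So t(t^6 - 1) = (t - 1)t(t + 1)(t^4 + t^2 + 1).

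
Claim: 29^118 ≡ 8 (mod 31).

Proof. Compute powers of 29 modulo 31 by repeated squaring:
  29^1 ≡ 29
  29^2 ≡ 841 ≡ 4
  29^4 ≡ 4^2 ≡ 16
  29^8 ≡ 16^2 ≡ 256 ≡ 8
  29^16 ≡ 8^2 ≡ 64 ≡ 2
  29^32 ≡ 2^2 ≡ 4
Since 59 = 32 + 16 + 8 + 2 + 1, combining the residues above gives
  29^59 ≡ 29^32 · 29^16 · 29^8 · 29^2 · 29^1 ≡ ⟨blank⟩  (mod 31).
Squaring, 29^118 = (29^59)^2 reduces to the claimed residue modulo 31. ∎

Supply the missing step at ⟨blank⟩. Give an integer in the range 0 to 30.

15

29^32 · 29^16 · 29^8 · 29^2 · 29^1 ≡ 4 · 2 · 8 · 4 · 29 = 7424.
7424 mod 31 = 15, so 29^59 ≡ 15 (mod 31).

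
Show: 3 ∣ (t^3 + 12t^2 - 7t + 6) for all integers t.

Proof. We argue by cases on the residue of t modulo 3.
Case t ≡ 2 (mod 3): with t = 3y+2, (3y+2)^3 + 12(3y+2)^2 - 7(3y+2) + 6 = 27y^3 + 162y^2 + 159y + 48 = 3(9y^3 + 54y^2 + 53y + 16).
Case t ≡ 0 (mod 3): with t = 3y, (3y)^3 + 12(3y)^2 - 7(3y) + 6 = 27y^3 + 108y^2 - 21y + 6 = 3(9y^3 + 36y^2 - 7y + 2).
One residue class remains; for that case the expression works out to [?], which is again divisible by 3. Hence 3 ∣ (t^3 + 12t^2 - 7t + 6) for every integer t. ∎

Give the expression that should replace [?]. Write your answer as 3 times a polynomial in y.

3(9y^3 + 45y^2 + 20y + 4)

Only t ≡ 1 (mod 3) is unaccounted for. Put t = 3y+1:
(3y+1)^3 + 12(3y+1)^2 - 7(3y+1) + 6 expands to 27y^3 + 135y^2 + 60y + 12,
and factoring out 3 leaves 3(9y^3 + 45y^2 + 20y + 4).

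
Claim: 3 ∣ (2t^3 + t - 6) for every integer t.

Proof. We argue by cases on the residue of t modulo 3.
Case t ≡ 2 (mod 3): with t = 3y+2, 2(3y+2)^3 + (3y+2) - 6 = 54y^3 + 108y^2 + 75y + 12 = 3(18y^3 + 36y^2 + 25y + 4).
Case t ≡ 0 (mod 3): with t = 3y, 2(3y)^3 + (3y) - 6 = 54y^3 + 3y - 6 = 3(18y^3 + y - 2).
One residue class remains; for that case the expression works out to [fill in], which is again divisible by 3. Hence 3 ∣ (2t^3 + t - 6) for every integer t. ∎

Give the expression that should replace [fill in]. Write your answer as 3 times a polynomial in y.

3(18y^3 + 18y^2 + 7y - 1)

The residues treated are {2, 0}, so the missing case is t ≡ 1 (mod 3); write t = 3y+1.
Then 2(3y+1)^3 + (3y+1) - 6 = 54y^3 + 54y^2 + 21y - 3 = 3(18y^3 + 18y^2 + 7y - 1).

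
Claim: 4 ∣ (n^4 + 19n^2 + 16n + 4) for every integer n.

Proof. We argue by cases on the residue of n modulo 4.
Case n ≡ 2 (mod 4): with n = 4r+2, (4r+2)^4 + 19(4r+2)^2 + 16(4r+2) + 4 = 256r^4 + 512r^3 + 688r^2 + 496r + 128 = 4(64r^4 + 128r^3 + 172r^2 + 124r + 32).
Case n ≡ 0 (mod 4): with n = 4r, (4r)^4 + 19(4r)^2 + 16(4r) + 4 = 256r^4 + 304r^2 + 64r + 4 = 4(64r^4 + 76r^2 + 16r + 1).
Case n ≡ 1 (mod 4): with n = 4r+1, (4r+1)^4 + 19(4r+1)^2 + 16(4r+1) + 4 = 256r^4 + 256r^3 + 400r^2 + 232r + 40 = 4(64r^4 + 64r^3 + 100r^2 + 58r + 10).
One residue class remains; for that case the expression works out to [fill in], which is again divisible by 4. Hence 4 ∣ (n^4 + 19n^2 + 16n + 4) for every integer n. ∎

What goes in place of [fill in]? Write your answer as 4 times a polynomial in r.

4(64r^4 + 192r^3 + 292r^2 + 238r + 76)

Only n ≡ 3 (mod 4) is unaccounted for. Put n = 4r+3:
(4r+3)^4 + 19(4r+3)^2 + 16(4r+3) + 4 expands to 256r^4 + 768r^3 + 1168r^2 + 952r + 304,
and factoring out 4 leaves 4(64r^4 + 192r^3 + 292r^2 + 238r + 76).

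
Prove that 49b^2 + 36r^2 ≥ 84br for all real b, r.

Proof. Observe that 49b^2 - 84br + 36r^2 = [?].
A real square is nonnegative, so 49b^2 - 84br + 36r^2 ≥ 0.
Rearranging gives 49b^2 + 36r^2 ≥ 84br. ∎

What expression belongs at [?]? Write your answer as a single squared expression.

49b^2 - 84br + 36r^2 is a perfect-square trinomial: the outer terms are (7b)^2 and (6r)^2, and the cross term is -2·7b·6r.
So 49b^2 - 84br + 36r^2 = (7b - 6r)^2 ≥ 0.

(7b - 6r)^2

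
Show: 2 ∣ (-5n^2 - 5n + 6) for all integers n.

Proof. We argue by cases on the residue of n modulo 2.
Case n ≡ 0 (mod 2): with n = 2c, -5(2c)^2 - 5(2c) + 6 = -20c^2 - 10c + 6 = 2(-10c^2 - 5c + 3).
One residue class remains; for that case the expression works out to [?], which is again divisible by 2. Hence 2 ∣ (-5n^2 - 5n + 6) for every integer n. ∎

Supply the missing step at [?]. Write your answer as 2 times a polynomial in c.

Only n ≡ 1 (mod 2) is unaccounted for. Put n = 2c+1:
-5(2c+1)^2 - 5(2c+1) + 6 expands to -20c^2 - 30c - 4,
and factoring out 2 leaves 2(-10c^2 - 15c - 2).

2(-10c^2 - 15c - 2)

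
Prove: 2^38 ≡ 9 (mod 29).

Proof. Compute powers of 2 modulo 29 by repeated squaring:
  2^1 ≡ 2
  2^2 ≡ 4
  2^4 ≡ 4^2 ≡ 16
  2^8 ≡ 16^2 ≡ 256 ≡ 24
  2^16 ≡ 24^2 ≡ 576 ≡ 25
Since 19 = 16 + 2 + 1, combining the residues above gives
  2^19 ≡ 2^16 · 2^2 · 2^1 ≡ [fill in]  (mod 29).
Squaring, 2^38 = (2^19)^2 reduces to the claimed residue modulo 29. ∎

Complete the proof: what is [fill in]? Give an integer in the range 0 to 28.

Multiply the listed residues: 25 · 4 · 2 = 100 → 200.
Reducing modulo 29: 200 = 6·29 + 26, so 2^19 ≡ 26.

26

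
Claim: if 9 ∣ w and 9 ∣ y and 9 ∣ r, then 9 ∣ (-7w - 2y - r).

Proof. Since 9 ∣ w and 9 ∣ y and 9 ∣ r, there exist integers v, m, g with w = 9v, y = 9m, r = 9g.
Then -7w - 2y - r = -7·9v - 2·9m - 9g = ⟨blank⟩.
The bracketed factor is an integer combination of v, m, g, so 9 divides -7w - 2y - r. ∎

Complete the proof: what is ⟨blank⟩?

9(-g - 2m - 7v)

Each term has a factor of 9: -7·9v - 2·9m - 9g = 9·(-g - 2m - 7v).
Since -g - 2m - 7v is an integer, 9 ∣ (-7w - 2y - r).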